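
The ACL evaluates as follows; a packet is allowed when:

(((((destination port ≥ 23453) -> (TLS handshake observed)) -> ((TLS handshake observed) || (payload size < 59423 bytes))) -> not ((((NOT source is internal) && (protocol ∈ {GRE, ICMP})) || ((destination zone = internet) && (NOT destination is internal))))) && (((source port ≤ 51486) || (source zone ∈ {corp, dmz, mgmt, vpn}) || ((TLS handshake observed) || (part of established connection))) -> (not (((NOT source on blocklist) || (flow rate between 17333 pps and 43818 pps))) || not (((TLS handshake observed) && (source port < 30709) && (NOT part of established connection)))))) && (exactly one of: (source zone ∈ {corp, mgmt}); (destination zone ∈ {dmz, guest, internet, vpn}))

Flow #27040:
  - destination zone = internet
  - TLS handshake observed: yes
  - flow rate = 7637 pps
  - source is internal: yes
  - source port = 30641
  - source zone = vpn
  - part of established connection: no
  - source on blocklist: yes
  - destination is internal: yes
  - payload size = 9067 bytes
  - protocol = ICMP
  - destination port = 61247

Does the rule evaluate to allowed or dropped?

Atomic conditions:
  destination port ≥ 23453: 61247 ≥ 23453 is true
  TLS handshake observed: yes → true
  payload size < 59423 bytes: 9067 < 59423 is true
  NOT source is internal: yes → false
  protocol ∈ {GRE, ICMP}: ICMP is in the set → true
  destination zone = internet: internet == internet is true
  NOT destination is internal: yes → false
  source port ≤ 51486: 30641 ≤ 51486 is true
  source zone ∈ {corp, dmz, mgmt, vpn}: vpn is in the set → true
  part of established connection: no → false
  NOT source on blocklist: yes → false
  flow rate between 17333 pps and 43818 pps: 7637 in [17333, 43818] is false
  source port < 30709: 30641 < 30709 is true
  NOT part of established connection: no → true
  source zone ∈ {corp, mgmt}: vpn is not in the set → false
  destination zone ∈ {dmz, guest, internet, vpn}: internet is in the set → true
Combine:
[1.1.1.1] true → true = true
[1.1.1.2] true OR true = true
[1.1.1] true → true = true
[1.1.2.1.1] false AND true = false
[1.1.2.1.2] true AND false = false
[1.1.2.1] false OR false = false
[1.1.2] NOT false = true
[1.1] true → true = true
[1.2.1.3] true OR false = true
[1.2.1] true OR true OR true = true
[1.2.2.1.1] false OR false = false
[1.2.2.1] NOT false = true
[1.2.2.2.1] true AND true AND true = true
[1.2.2.2] NOT true = false
[1.2.2] true OR false = true
[1.2] true → true = true
[1] true AND true = true
[2] exactly-one(false, true) = true
[root] true AND true = true
Overall: true → allowed

Allowed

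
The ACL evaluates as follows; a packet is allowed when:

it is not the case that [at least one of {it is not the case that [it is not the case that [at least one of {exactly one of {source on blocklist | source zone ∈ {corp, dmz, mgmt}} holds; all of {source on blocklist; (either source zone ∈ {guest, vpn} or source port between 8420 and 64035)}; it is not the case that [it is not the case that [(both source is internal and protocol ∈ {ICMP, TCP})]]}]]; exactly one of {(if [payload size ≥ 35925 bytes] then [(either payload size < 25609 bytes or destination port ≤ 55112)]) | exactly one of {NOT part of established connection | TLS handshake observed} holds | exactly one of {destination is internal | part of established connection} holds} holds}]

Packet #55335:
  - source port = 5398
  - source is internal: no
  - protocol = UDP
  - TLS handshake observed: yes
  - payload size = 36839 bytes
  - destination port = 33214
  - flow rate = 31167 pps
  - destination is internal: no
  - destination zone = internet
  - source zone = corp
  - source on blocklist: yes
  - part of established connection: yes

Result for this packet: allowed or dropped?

Atomic conditions:
  source on blocklist: yes → true
  source zone ∈ {corp, dmz, mgmt}: corp is in the set → true
  source zone ∈ {guest, vpn}: corp is not in the set → false
  source port between 8420 and 64035: 5398 in [8420, 64035] is false
  source is internal: no → false
  protocol ∈ {ICMP, TCP}: UDP is not in the set → false
  payload size ≥ 35925 bytes: 36839 ≥ 35925 is true
  payload size < 25609 bytes: 36839 < 25609 is false
  destination port ≤ 55112: 33214 ≤ 55112 is true
  NOT part of established connection: yes → false
  TLS handshake observed: yes → true
  destination is internal: no → false
  part of established connection: yes → true
Combine:
[1.1.1.1.1] exactly-one(true, true) = false
[1.1.1.1.2.2] false OR false = false
[1.1.1.1.2] true AND false = false
[1.1.1.1.3.1.1] false AND false = false
[1.1.1.1.3.1] NOT false = true
[1.1.1.1.3] NOT true = false
[1.1.1.1] false OR false OR false = false
[1.1.1] NOT false = true
[1.1] NOT true = false
[1.2.1.2] false OR true = true
[1.2.1] true → true = true
[1.2.2] exactly-one(false, true) = true
[1.2.3] exactly-one(false, true) = true
[1.2] exactly-one(true, true, true) = false
[1] false OR false = false
[root] NOT false = true
Overall: true → allowed

Allowed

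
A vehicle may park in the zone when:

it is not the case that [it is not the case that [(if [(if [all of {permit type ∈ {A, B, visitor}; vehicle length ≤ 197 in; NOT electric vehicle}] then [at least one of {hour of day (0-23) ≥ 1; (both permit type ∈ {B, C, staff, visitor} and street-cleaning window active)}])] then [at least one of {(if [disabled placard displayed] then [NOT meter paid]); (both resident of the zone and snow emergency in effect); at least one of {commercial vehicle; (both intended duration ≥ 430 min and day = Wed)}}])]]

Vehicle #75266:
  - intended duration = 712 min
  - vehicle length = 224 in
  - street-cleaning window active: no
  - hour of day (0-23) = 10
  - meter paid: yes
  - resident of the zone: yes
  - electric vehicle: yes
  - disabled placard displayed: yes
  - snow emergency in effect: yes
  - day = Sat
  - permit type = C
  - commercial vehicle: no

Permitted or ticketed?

Atomic conditions:
  permit type ∈ {A, B, visitor}: C is not in the set → false
  vehicle length ≤ 197 in: 224 ≤ 197 is false
  NOT electric vehicle: yes → false
  hour of day (0-23) ≥ 1: 10 ≥ 1 is true
  permit type ∈ {B, C, staff, visitor}: C is in the set → true
  street-cleaning window active: no → false
  disabled placard displayed: yes → true
  NOT meter paid: yes → false
  resident of the zone: yes → true
  snow emergency in effect: yes → true
  commercial vehicle: no → false
  intended duration ≥ 430 min: 712 ≥ 430 is true
  day = Wed: Sat == Wed is false
Combine:
[1.1.1.1] false AND false AND false = false
[1.1.1.2.2] true AND false = false
[1.1.1.2] true OR false = true
[1.1.1] false → true (antecedent false ⇒ implication holds) = true
[1.1.2.1] true → false = false
[1.1.2.2] true AND true = true
[1.1.2.3.2] true AND false = false
[1.1.2.3] false OR false = false
[1.1.2] false OR true OR false = true
[1.1] true → true = true
[1] NOT true = false
[root] NOT false = true
Overall: true → permitted

Permitted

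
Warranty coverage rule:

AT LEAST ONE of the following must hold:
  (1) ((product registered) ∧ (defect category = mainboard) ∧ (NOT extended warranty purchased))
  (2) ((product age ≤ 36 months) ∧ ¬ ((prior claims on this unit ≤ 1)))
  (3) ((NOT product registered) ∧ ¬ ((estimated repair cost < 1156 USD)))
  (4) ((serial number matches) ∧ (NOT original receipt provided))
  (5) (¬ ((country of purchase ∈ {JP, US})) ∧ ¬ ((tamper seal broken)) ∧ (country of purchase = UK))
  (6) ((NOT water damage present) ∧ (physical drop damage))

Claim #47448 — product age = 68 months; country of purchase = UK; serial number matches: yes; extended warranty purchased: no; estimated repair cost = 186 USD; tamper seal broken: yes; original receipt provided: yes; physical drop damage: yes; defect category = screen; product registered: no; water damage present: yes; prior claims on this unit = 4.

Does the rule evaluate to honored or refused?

Refused

Atomic conditions:
  product registered: no → false
  defect category = mainboard: screen == mainboard is false
  NOT extended warranty purchased: no → true
  product age ≤ 36 months: 68 ≤ 36 is false
  prior claims on this unit ≤ 1: 4 ≤ 1 is false
  NOT product registered: no → true
  estimated repair cost < 1156 USD: 186 < 1156 is true
  serial number matches: yes → true
  NOT original receipt provided: yes → false
  country of purchase ∈ {JP, US}: UK is not in the set → false
  tamper seal broken: yes → true
  country of purchase = UK: UK == UK is true
  NOT water damage present: yes → false
  physical drop damage: yes → true
Combine:
[1] false AND false AND true = false
[2.2] NOT false = true
[2] false AND true = false
[3.2] NOT true = false
[3] true AND false = false
[4] true AND false = false
[5.1] NOT false = true
[5.2] NOT true = false
[5] true AND false AND true = false
[6] false AND true = false
[root] false OR false OR false OR false OR false OR false = false
Overall: false → refused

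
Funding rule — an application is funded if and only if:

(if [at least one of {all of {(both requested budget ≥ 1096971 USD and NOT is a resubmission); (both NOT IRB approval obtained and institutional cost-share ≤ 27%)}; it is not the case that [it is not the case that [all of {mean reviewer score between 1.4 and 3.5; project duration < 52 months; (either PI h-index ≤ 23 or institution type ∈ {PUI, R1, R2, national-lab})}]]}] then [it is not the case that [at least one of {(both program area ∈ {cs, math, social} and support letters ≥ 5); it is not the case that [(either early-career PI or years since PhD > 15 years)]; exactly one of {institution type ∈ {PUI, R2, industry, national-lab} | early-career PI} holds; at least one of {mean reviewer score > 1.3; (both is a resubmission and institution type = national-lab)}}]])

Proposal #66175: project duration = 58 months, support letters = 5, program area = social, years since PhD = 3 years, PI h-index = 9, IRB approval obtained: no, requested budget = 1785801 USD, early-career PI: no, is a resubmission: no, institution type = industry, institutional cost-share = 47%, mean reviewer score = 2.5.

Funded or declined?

Atomic conditions:
  requested budget ≥ 1096971 USD: 1785801 ≥ 1096971 is true
  NOT is a resubmission: no → true
  NOT IRB approval obtained: no → true
  institutional cost-share ≤ 27%: 47 ≤ 27 is false
  mean reviewer score between 1.4 and 3.5: 2.5 in [1.4, 3.5] is true
  project duration < 52 months: 58 < 52 is false
  PI h-index ≤ 23: 9 ≤ 23 is true
  institution type ∈ {PUI, R1, R2, national-lab}: industry is not in the set → false
  program area ∈ {cs, math, social}: social is in the set → true
  support letters ≥ 5: 5 ≥ 5 is true
  early-career PI: no → false
  years since PhD > 15 years: 3 > 15 is false
  institution type ∈ {PUI, R2, industry, national-lab}: industry is in the set → true
  mean reviewer score > 1.3: 2.5 > 1.3 is true
  is a resubmission: no → false
  institution type = national-lab: industry == national-lab is false
Combine:
[1.1.1] true AND true = true
[1.1.2] true AND false = false
[1.1] true AND false = false
[1.2.1.1.3] true OR false = true
[1.2.1.1] true AND false AND true = false
[1.2.1] NOT false = true
[1.2] NOT true = false
[1] false OR false = false
[2.1.1] true AND true = true
[2.1.2.1] false OR false = false
[2.1.2] NOT false = true
[2.1.3] exactly-one(true, false) = true
[2.1.4.2] false AND false = false
[2.1.4] true OR false = true
[2.1] true OR true OR true OR true = true
[2] NOT true = false
[root] false → false (antecedent false ⇒ implication holds) = true
Overall: true → funded

Funded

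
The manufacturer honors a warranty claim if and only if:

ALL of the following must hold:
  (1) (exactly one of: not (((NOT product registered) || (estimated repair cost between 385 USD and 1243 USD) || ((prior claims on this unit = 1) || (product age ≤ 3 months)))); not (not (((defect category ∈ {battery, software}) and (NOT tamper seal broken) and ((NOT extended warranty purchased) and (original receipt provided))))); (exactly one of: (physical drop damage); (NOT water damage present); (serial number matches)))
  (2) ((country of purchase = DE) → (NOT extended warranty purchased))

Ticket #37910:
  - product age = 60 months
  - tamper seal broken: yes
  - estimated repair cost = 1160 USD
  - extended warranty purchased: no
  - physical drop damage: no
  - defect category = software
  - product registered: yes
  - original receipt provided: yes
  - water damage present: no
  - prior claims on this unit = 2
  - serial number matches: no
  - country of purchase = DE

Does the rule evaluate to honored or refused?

Honored

Atomic conditions:
  NOT product registered: yes → false
  estimated repair cost between 385 USD and 1243 USD: 1160 in [385, 1243] is true
  prior claims on this unit = 1: 2 == 1 is false
  product age ≤ 3 months: 60 ≤ 3 is false
  defect category ∈ {battery, software}: software is in the set → true
  NOT tamper seal broken: yes → false
  NOT extended warranty purchased: no → true
  original receipt provided: yes → true
  physical drop damage: no → false
  NOT water damage present: no → true
  serial number matches: no → false
  country of purchase = DE: DE == DE is true
Combine:
[1.1.1.3] false OR false = false
[1.1.1] false OR true OR false = true
[1.1] NOT true = false
[1.2.1.1.3] true AND true = true
[1.2.1.1] true AND false AND true = false
[1.2.1] NOT false = true
[1.2] NOT true = false
[1.3] exactly-one(false, true, false) = true
[1] exactly-one(false, false, true) = true
[2] true → true = true
[root] true AND true = true
Overall: true → honored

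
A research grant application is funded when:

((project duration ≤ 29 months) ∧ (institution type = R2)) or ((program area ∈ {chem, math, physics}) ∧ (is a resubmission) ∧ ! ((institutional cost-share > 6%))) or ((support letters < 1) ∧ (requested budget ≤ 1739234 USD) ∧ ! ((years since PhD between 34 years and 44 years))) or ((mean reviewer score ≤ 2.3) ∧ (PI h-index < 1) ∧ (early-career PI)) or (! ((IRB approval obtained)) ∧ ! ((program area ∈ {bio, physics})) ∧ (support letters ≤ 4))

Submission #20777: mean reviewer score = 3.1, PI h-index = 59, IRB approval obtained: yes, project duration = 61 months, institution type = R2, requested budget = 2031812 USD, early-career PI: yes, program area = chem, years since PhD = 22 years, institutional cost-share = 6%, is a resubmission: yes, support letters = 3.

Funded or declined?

Atomic conditions:
  project duration ≤ 29 months: 61 ≤ 29 is false
  institution type = R2: R2 == R2 is true
  program area ∈ {chem, math, physics}: chem is in the set → true
  is a resubmission: yes → true
  institutional cost-share > 6%: 6 > 6 is false
  support letters < 1: 3 < 1 is false
  requested budget ≤ 1739234 USD: 2031812 ≤ 1739234 is false
  years since PhD between 34 years and 44 years: 22 in [34, 44] is false
  mean reviewer score ≤ 2.3: 3.1 ≤ 2.3 is false
  PI h-index < 1: 59 < 1 is false
  early-career PI: yes → true
  IRB approval obtained: yes → true
  program area ∈ {bio, physics}: chem is not in the set → false
  support letters ≤ 4: 3 ≤ 4 is true
Combine:
[1] false AND true = false
[2.3] NOT false = true
[2] true AND true AND true = true
[3.3] NOT false = true
[3] false AND false AND true = false
[4] false AND false AND true = false
[5.1] NOT true = false
[5.2] NOT false = true
[5] false AND true AND true = false
[root] false OR true OR false OR false OR false = true
Overall: true → funded

Funded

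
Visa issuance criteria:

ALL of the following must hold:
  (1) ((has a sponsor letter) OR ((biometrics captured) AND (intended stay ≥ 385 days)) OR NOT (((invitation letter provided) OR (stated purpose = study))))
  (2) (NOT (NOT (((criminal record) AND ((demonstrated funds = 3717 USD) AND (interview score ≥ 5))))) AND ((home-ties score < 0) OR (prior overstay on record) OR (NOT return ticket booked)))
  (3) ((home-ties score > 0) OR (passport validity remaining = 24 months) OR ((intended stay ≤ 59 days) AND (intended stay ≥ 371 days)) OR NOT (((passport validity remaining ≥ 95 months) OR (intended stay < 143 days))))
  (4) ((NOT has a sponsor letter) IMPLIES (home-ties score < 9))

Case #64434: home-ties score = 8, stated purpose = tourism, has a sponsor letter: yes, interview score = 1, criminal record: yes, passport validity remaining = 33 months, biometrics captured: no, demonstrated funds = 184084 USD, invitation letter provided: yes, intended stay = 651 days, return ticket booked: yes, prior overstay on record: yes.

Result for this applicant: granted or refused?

Refused

Atomic conditions:
  has a sponsor letter: yes → true
  biometrics captured: no → false
  intended stay ≥ 385 days: 651 ≥ 385 is true
  invitation letter provided: yes → true
  stated purpose = study: tourism == study is false
  criminal record: yes → true
  demonstrated funds = 3717 USD: 184084 == 3717 is false
  interview score ≥ 5: 1 ≥ 5 is false
  home-ties score < 0: 8 < 0 is false
  prior overstay on record: yes → true
  NOT return ticket booked: yes → false
  home-ties score > 0: 8 > 0 is true
  passport validity remaining = 24 months: 33 == 24 is false
  intended stay ≤ 59 days: 651 ≤ 59 is false
  intended stay ≥ 371 days: 651 ≥ 371 is true
  passport validity remaining ≥ 95 months: 33 ≥ 95 is false
  intended stay < 143 days: 651 < 143 is false
  NOT has a sponsor letter: yes → false
  home-ties score < 9: 8 < 9 is true
Combine:
[1.2] false AND true = false
[1.3.1] true OR false = true
[1.3] NOT true = false
[1] true OR false OR false = true
[2.1.1.1.2] false AND false = false
[2.1.1.1] true AND false = false
[2.1.1] NOT false = true
[2.1] NOT true = false
[2.2] false OR true OR false = true
[2] false AND true = false
[3.3] false AND true = false
[3.4.1] false OR false = false
[3.4] NOT false = true
[3] true OR false OR false OR true = true
[4] false → true (antecedent false ⇒ implication holds) = true
[root] true AND false AND true AND true = false
Overall: false → refused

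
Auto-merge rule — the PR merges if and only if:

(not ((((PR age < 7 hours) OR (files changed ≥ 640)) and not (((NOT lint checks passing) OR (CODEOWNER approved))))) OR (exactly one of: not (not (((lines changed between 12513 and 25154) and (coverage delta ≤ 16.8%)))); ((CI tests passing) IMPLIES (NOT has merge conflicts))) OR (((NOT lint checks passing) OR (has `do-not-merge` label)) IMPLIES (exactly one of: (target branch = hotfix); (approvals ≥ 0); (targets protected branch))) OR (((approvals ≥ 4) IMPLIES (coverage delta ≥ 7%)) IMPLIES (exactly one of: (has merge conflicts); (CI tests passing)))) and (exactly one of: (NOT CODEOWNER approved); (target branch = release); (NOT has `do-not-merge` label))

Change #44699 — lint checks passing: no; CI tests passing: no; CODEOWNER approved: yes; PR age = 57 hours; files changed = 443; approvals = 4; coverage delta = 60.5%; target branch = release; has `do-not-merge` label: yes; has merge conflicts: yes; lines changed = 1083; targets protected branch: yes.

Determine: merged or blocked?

Merged

Atomic conditions:
  PR age < 7 hours: 57 < 7 is false
  files changed ≥ 640: 443 ≥ 640 is false
  NOT lint checks passing: no → true
  CODEOWNER approved: yes → true
  lines changed between 12513 and 25154: 1083 in [12513, 25154] is false
  coverage delta ≤ 16.8%: 60.5 ≤ 16.8 is false
  CI tests passing: no → false
  NOT has merge conflicts: yes → false
  has `do-not-merge` label: yes → true
  target branch = hotfix: release == hotfix is false
  approvals ≥ 0: 4 ≥ 0 is true
  targets protected branch: yes → true
  approvals ≥ 4: 4 ≥ 4 is true
  coverage delta ≥ 7%: 60.5 ≥ 7 is true
  has merge conflicts: yes → true
  NOT CODEOWNER approved: yes → false
  target branch = release: release == release is true
  NOT has `do-not-merge` label: yes → false
Combine:
[1.1.1.1] false OR false = false
[1.1.1.2.1] true OR true = true
[1.1.1.2] NOT true = false
[1.1.1] false AND false = false
[1.1] NOT false = true
[1.2.1.1.1] false AND false = false
[1.2.1.1] NOT false = true
[1.2.1] NOT true = false
[1.2.2] false → false (antecedent false ⇒ implication holds) = true
[1.2] exactly-one(false, true) = true
[1.3.1] true OR true = true
[1.3.2] exactly-one(false, true, true) = false
[1.3] true → false = false
[1.4.1] true → true = true
[1.4.2] exactly-one(true, false) = true
[1.4] true → true = true
[1] true OR true OR false OR true = true
[2] exactly-one(false, true, false) = true
[root] true AND true = true
Overall: true → merged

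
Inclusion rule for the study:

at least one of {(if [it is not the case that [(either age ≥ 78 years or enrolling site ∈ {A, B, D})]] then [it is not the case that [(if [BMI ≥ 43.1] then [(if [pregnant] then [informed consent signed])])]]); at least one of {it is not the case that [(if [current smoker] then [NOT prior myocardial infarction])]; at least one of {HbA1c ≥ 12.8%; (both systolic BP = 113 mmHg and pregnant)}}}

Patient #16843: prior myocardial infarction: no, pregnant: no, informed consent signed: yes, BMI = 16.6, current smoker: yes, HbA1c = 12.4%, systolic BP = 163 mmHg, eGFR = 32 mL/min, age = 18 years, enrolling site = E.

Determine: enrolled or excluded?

Atomic conditions:
  age ≥ 78 years: 18 ≥ 78 is false
  enrolling site ∈ {A, B, D}: E is not in the set → false
  BMI ≥ 43.1: 16.6 ≥ 43.1 is false
  pregnant: no → false
  informed consent signed: yes → true
  current smoker: yes → true
  NOT prior myocardial infarction: no → true
  HbA1c ≥ 12.8%: 12.4 ≥ 12.8 is false
  systolic BP = 113 mmHg: 163 == 113 is false
Combine:
[1.1.1] false OR false = false
[1.1] NOT false = true
[1.2.1.2] false → true (antecedent false ⇒ implication holds) = true
[1.2.1] false → true (antecedent false ⇒ implication holds) = true
[1.2] NOT true = false
[1] true → false = false
[2.1.1] true → true = true
[2.1] NOT true = false
[2.2.2] false AND false = false
[2.2] false OR false = false
[2] false OR false = false
[root] false OR false = false
Overall: false → excluded

Excluded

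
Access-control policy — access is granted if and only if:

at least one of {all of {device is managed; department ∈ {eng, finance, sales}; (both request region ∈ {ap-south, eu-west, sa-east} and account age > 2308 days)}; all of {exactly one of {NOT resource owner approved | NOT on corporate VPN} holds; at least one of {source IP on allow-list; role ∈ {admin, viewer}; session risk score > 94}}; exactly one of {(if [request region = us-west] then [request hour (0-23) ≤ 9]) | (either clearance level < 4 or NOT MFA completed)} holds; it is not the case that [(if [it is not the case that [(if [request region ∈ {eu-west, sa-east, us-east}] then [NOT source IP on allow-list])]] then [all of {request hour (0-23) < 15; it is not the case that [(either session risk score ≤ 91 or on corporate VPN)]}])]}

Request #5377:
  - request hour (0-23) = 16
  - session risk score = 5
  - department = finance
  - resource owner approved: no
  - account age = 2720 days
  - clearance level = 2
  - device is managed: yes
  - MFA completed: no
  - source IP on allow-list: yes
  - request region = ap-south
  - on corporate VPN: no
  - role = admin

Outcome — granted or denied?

Granted

Atomic conditions:
  device is managed: yes → true
  department ∈ {eng, finance, sales}: finance is in the set → true
  request region ∈ {ap-south, eu-west, sa-east}: ap-south is in the set → true
  account age > 2308 days: 2720 > 2308 is true
  NOT resource owner approved: no → true
  NOT on corporate VPN: no → true
  source IP on allow-list: yes → true
  role ∈ {admin, viewer}: admin is in the set → true
  session risk score > 94: 5 > 94 is false
  request region = us-west: ap-south == us-west is false
  request hour (0-23) ≤ 9: 16 ≤ 9 is false
  clearance level < 4: 2 < 4 is true
  NOT MFA completed: no → true
  request region ∈ {eu-west, sa-east, us-east}: ap-south is not in the set → false
  NOT source IP on allow-list: yes → false
  request hour (0-23) < 15: 16 < 15 is false
  session risk score ≤ 91: 5 ≤ 91 is true
  on corporate VPN: no → false
Combine:
[1.3] true AND true = true
[1] true AND true AND true = true
[2.1] exactly-one(true, true) = false
[2.2] true OR true OR false = true
[2] false AND true = false
[3.1] false → false (antecedent false ⇒ implication holds) = true
[3.2] true OR true = true
[3] exactly-one(true, true) = false
[4.1.1.1] false → false (antecedent false ⇒ implication holds) = true
[4.1.1] NOT true = false
[4.1.2.2.1] true OR false = true
[4.1.2.2] NOT true = false
[4.1.2] false AND false = false
[4.1] false → false (antecedent false ⇒ implication holds) = true
[4] NOT true = false
[root] true OR false OR false OR false = true
Overall: true → granted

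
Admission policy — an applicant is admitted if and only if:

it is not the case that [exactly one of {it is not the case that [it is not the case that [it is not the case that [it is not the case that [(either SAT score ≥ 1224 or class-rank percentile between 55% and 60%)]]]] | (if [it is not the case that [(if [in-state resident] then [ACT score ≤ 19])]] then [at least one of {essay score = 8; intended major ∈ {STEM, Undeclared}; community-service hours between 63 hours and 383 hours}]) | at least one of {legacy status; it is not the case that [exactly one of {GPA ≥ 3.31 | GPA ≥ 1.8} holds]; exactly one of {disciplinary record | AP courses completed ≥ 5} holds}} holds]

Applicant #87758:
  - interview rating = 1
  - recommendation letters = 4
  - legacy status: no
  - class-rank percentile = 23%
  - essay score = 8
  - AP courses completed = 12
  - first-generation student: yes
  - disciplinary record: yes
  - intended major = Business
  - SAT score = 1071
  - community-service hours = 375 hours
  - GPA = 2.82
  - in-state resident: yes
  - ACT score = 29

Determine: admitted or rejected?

Rejected

Atomic conditions:
  SAT score ≥ 1224: 1071 ≥ 1224 is false
  class-rank percentile between 55% and 60%: 23 in [55, 60] is false
  in-state resident: yes → true
  ACT score ≤ 19: 29 ≤ 19 is false
  essay score = 8: 8 == 8 is true
  intended major ∈ {STEM, Undeclared}: Business is not in the set → false
  community-service hours between 63 hours and 383 hours: 375 in [63, 383] is true
  legacy status: no → false
  GPA ≥ 3.31: 2.82 ≥ 3.31 is false
  GPA ≥ 1.8: 2.82 ≥ 1.8 is true
  disciplinary record: yes → true
  AP courses completed ≥ 5: 12 ≥ 5 is true
Combine:
[1.1.1.1.1.1] false OR false = false
[1.1.1.1.1] NOT false = true
[1.1.1.1] NOT true = false
[1.1.1] NOT false = true
[1.1] NOT true = false
[1.2.1.1] true → false = false
[1.2.1] NOT false = true
[1.2.2] true OR false OR true = true
[1.2] true → true = true
[1.3.2.1] exactly-one(false, true) = true
[1.3.2] NOT true = false
[1.3.3] exactly-one(true, true) = false
[1.3] false OR false OR false = false
[1] exactly-one(false, true, false) = true
[root] NOT true = false
Overall: false → rejected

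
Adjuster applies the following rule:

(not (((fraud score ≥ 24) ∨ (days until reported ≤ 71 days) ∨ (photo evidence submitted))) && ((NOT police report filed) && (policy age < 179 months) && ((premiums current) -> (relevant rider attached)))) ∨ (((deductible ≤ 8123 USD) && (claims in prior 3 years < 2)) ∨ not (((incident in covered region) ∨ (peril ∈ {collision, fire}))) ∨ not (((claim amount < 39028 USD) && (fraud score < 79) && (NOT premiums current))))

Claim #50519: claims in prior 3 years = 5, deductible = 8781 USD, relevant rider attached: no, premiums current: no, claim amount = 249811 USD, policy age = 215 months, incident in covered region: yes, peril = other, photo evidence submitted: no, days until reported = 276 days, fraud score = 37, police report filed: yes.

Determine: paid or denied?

Atomic conditions:
  fraud score ≥ 24: 37 ≥ 24 is true
  days until reported ≤ 71 days: 276 ≤ 71 is false
  photo evidence submitted: no → false
  NOT police report filed: yes → false
  policy age < 179 months: 215 < 179 is false
  premiums current: no → false
  relevant rider attached: no → false
  deductible ≤ 8123 USD: 8781 ≤ 8123 is false
  claims in prior 3 years < 2: 5 < 2 is false
  incident in covered region: yes → true
  peril ∈ {collision, fire}: other is not in the set → false
  claim amount < 39028 USD: 249811 < 39028 is false
  fraud score < 79: 37 < 79 is true
  NOT premiums current: no → true
Combine:
[1.1.1] true OR false OR false = true
[1.1] NOT true = false
[1.2.3] false → false (antecedent false ⇒ implication holds) = true
[1.2] false AND false AND true = false
[1] false AND false = false
[2.1] false AND false = false
[2.2.1] true OR false = true
[2.2] NOT true = false
[2.3.1] false AND true AND true = false
[2.3] NOT false = true
[2] false OR false OR true = true
[root] false OR true = true
Overall: true → paid

Paid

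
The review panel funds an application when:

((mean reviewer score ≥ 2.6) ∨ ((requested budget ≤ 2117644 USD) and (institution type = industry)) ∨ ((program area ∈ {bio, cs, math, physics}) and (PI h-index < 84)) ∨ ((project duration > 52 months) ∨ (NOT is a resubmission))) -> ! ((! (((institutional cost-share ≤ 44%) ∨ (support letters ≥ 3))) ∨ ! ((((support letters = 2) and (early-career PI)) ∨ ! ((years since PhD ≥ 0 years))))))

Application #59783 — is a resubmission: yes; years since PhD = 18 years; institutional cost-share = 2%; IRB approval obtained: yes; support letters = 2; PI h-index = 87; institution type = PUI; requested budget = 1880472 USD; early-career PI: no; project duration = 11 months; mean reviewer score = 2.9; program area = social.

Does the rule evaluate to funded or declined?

Declined

Atomic conditions:
  mean reviewer score ≥ 2.6: 2.9 ≥ 2.6 is true
  requested budget ≤ 2117644 USD: 1880472 ≤ 2117644 is true
  institution type = industry: PUI == industry is false
  program area ∈ {bio, cs, math, physics}: social is not in the set → false
  PI h-index < 84: 87 < 84 is false
  project duration > 52 months: 11 > 52 is false
  NOT is a resubmission: yes → false
  institutional cost-share ≤ 44%: 2 ≤ 44 is true
  support letters ≥ 3: 2 ≥ 3 is false
  support letters = 2: 2 == 2 is true
  early-career PI: no → false
  years since PhD ≥ 0 years: 18 ≥ 0 is true
Combine:
[1.2] true AND false = false
[1.3] false AND false = false
[1.4] false OR false = false
[1] true OR false OR false OR false = true
[2.1.1.1] true OR false = true
[2.1.1] NOT true = false
[2.1.2.1.1] true AND false = false
[2.1.2.1.2] NOT true = false
[2.1.2.1] false OR false = false
[2.1.2] NOT false = true
[2.1] false OR true = true
[2] NOT true = false
[root] true → false = false
Overall: false → declined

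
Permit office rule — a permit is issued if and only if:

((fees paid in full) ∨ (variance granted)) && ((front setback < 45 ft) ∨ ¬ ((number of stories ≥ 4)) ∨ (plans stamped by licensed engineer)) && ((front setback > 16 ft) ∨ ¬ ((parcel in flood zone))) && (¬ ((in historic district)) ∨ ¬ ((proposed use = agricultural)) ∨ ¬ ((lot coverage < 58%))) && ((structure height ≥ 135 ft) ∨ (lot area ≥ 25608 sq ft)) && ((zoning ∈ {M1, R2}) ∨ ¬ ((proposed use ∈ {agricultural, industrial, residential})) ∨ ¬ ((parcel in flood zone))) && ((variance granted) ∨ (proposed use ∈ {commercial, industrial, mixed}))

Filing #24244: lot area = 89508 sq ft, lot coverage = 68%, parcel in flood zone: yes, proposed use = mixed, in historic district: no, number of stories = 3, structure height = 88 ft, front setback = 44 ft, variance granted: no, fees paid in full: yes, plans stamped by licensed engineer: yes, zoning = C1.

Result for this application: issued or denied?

Issued

Atomic conditions:
  fees paid in full: yes → true
  variance granted: no → false
  front setback < 45 ft: 44 < 45 is true
  number of stories ≥ 4: 3 ≥ 4 is false
  plans stamped by licensed engineer: yes → true
  front setback > 16 ft: 44 > 16 is true
  parcel in flood zone: yes → true
  in historic district: no → false
  proposed use = agricultural: mixed == agricultural is false
  lot coverage < 58%: 68 < 58 is false
  structure height ≥ 135 ft: 88 ≥ 135 is false
  lot area ≥ 25608 sq ft: 89508 ≥ 25608 is true
  zoning ∈ {M1, R2}: C1 is not in the set → false
  proposed use ∈ {agricultural, industrial, residential}: mixed is not in the set → false
  proposed use ∈ {commercial, industrial, mixed}: mixed is in the set → true
Combine:
[1] true OR false = true
[2.2] NOT false = true
[2] true OR true OR true = true
[3.2] NOT true = false
[3] true OR false = true
[4.1] NOT false = true
[4.2] NOT false = true
[4.3] NOT false = true
[4] true OR true OR true = true
[5] false OR true = true
[6.2] NOT false = true
[6.3] NOT true = false
[6] false OR true OR false = true
[7] false OR true = true
[root] true AND true AND true AND true AND true AND true AND true = true
Overall: true → issued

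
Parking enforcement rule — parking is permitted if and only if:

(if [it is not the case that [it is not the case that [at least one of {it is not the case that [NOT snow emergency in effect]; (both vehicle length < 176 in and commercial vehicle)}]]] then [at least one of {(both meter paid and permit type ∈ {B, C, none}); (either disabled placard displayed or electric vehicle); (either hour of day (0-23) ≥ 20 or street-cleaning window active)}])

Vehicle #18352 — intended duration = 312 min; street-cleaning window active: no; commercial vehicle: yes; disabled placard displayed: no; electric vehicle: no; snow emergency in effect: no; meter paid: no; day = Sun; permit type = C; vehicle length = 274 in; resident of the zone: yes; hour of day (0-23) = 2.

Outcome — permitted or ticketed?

Permitted

Atomic conditions:
  NOT snow emergency in effect: no → true
  vehicle length < 176 in: 274 < 176 is false
  commercial vehicle: yes → true
  meter paid: no → false
  permit type ∈ {B, C, none}: C is in the set → true
  disabled placard displayed: no → false
  electric vehicle: no → false
  hour of day (0-23) ≥ 20: 2 ≥ 20 is false
  street-cleaning window active: no → false
Combine:
[1.1.1.1] NOT true = false
[1.1.1.2] false AND true = false
[1.1.1] false OR false = false
[1.1] NOT false = true
[1] NOT true = false
[2.1] false AND true = false
[2.2] false OR false = false
[2.3] false OR false = false
[2] false OR false OR false = false
[root] false → false (antecedent false ⇒ implication holds) = true
Overall: true → permitted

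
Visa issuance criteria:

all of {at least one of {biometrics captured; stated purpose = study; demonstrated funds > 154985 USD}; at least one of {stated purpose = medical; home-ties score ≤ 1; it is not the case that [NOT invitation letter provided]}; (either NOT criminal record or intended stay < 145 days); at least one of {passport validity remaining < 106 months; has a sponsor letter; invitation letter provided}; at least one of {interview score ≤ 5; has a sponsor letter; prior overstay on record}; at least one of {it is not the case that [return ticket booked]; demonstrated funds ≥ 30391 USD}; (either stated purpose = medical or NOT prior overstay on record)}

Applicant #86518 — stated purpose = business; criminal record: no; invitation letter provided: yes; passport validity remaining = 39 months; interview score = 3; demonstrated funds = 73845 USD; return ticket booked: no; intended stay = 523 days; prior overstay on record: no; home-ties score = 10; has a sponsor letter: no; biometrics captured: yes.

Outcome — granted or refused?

Granted

Atomic conditions:
  biometrics captured: yes → true
  stated purpose = study: business == study is false
  demonstrated funds > 154985 USD: 73845 > 154985 is false
  stated purpose = medical: business == medical is false
  home-ties score ≤ 1: 10 ≤ 1 is false
  NOT invitation letter provided: yes → false
  NOT criminal record: no → true
  intended stay < 145 days: 523 < 145 is false
  passport validity remaining < 106 months: 39 < 106 is true
  has a sponsor letter: no → false
  invitation letter provided: yes → true
  interview score ≤ 5: 3 ≤ 5 is true
  prior overstay on record: no → false
  return ticket booked: no → false
  demonstrated funds ≥ 30391 USD: 73845 ≥ 30391 is true
  NOT prior overstay on record: no → true
Combine:
[1] true OR false OR false = true
[2.3] NOT false = true
[2] false OR false OR true = true
[3] true OR false = true
[4] true OR false OR true = true
[5] true OR false OR false = true
[6.1] NOT false = true
[6] true OR true = true
[7] false OR true = true
[root] true AND true AND true AND true AND true AND true AND true = true
Overall: true → granted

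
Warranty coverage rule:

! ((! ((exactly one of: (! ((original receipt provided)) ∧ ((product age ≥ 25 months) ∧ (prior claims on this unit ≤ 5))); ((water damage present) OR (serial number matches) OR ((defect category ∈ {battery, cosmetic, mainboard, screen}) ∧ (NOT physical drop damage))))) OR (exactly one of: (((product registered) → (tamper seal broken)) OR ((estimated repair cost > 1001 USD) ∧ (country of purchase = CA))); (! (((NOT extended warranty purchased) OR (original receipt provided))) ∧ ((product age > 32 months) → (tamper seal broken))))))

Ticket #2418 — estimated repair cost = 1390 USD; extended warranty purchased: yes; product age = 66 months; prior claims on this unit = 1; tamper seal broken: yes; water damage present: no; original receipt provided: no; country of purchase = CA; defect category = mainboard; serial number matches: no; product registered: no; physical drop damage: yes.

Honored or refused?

Honored

Atomic conditions:
  original receipt provided: no → false
  product age ≥ 25 months: 66 ≥ 25 is true
  prior claims on this unit ≤ 5: 1 ≤ 5 is true
  water damage present: no → false
  serial number matches: no → false
  defect category ∈ {battery, cosmetic, mainboard, screen}: mainboard is in the set → true
  NOT physical drop damage: yes → false
  product registered: no → false
  tamper seal broken: yes → true
  estimated repair cost > 1001 USD: 1390 > 1001 is true
  country of purchase = CA: CA == CA is true
  NOT extended warranty purchased: yes → false
  product age > 32 months: 66 > 32 is true
Combine:
[1.1.1.1.1] NOT false = true
[1.1.1.1.2] true AND true = true
[1.1.1.1] true AND true = true
[1.1.1.2.3] true AND false = false
[1.1.1.2] false OR false OR false = false
[1.1.1] exactly-one(true, false) = true
[1.1] NOT true = false
[1.2.1.1] false → true (antecedent false ⇒ implication holds) = true
[1.2.1.2] true AND true = true
[1.2.1] true OR true = true
[1.2.2.1.1] false OR false = false
[1.2.2.1] NOT false = true
[1.2.2.2] true → true = true
[1.2.2] true AND true = true
[1.2] exactly-one(true, true) = false
[1] false OR false = false
[root] NOT false = true
Overall: true → honored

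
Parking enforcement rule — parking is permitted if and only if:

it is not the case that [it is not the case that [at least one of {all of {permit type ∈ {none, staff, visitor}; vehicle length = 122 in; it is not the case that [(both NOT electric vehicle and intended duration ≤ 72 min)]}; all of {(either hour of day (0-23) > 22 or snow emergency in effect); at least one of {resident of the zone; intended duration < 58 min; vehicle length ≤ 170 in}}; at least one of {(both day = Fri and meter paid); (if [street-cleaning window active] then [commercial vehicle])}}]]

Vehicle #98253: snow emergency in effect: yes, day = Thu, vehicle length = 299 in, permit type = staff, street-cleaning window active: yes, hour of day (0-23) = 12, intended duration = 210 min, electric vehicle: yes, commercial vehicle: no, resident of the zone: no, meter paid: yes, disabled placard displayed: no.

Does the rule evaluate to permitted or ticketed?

Atomic conditions:
  permit type ∈ {none, staff, visitor}: staff is in the set → true
  vehicle length = 122 in: 299 == 122 is false
  NOT electric vehicle: yes → false
  intended duration ≤ 72 min: 210 ≤ 72 is false
  hour of day (0-23) > 22: 12 > 22 is false
  snow emergency in effect: yes → true
  resident of the zone: no → false
  intended duration < 58 min: 210 < 58 is false
  vehicle length ≤ 170 in: 299 ≤ 170 is false
  day = Fri: Thu == Fri is false
  meter paid: yes → true
  street-cleaning window active: yes → true
  commercial vehicle: no → false
Combine:
[1.1.1.3.1] false AND false = false
[1.1.1.3] NOT false = true
[1.1.1] true AND false AND true = false
[1.1.2.1] false OR true = true
[1.1.2.2] false OR false OR false = false
[1.1.2] true AND false = false
[1.1.3.1] false AND true = false
[1.1.3.2] true → false = false
[1.1.3] false OR false = false
[1.1] false OR false OR false = false
[1] NOT false = true
[root] NOT true = false
Overall: false → ticketed

Ticketed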